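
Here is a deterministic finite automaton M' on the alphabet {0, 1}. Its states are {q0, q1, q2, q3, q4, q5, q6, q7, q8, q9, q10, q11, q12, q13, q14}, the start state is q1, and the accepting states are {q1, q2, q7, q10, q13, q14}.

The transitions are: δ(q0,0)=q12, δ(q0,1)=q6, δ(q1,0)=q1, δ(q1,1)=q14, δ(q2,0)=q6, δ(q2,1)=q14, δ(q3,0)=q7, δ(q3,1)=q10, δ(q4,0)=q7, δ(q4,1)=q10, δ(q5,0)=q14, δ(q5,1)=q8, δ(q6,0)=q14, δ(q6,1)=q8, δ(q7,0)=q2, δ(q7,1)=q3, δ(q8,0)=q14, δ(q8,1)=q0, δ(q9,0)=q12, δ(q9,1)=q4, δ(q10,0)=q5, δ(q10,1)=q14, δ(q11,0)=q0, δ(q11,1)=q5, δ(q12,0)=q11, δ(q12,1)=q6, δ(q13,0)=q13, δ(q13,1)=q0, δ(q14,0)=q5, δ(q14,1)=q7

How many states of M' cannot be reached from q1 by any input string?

3

No path from q1 leads to q4, q9, q13; the other 12 states are all reachable.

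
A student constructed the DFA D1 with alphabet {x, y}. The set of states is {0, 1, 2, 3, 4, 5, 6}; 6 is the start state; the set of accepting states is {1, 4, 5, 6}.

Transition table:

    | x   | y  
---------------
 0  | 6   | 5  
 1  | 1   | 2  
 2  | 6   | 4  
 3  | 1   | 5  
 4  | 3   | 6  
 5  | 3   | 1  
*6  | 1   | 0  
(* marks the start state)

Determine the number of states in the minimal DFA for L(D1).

All states are reachable from the start state.
Initial partition by acceptance: {1,4,5,6} | {0,2,3}.
Split {1,4,5,6} by δ(·,x) → {1,6} and {4,5}.
Stable partition: {1,6} | {0,2,3} | {4,5} — 3 equivalence classes.

3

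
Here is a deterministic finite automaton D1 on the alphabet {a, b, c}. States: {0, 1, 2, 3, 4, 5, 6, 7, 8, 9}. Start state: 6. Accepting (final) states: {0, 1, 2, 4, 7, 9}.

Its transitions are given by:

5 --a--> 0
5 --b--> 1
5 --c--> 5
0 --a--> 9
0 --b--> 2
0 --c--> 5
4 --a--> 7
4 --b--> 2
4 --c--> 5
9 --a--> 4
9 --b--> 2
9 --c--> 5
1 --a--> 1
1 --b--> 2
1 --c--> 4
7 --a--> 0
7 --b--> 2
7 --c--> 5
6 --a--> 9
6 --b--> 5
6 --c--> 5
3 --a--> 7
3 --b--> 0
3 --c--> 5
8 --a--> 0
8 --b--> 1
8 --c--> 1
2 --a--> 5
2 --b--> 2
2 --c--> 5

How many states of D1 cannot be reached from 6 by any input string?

Starting at 6 and following transitions, the reachable set is {0, 1, 2, 4, 5, 6, 7, 9}. That leaves 3, 8 unreachable — 2 in total.

2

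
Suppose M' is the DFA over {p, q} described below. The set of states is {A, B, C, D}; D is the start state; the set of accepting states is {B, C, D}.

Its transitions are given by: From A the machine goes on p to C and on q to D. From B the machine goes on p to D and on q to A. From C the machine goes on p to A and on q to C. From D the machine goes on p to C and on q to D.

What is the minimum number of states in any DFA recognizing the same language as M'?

First remove the unreachable states {B}; 3 states remain.
Start with accepting vs non-accepting: {C,D} | {A}.
On input p, block {C,D} splits into {C} and {D}.
The partition is now stable with 3 blocks: {C} | {A} | {D}.

3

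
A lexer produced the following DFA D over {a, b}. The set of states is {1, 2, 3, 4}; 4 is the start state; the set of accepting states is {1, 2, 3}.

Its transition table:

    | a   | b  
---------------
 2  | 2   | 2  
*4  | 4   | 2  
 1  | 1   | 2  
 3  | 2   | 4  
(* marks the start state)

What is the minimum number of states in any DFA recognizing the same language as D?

2

States {1,3} cannot be reached from the start state, so discard them.
P0 = {2} | {4}.
Stable partition: {2} | {4} — 2 equivalence classes.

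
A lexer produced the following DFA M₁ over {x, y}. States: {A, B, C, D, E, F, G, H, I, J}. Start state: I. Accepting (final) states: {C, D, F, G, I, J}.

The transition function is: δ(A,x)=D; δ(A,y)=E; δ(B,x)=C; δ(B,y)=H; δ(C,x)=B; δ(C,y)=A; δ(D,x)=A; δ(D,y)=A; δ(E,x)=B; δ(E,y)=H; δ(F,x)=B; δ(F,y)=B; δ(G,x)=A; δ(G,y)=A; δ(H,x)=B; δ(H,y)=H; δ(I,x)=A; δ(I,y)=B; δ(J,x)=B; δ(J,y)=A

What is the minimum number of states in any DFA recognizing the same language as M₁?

3

First remove the unreachable states {F,G,J}; 7 states remain.
Initial partition by acceptance: {C,D,I} | {A,B,E,H}.
Split {A,B,E,H} by δ(·,x) → {A,B} and {E,H}.
Stable partition: {C,D,I} | {A,B} | {E,H} — 3 equivalence classes.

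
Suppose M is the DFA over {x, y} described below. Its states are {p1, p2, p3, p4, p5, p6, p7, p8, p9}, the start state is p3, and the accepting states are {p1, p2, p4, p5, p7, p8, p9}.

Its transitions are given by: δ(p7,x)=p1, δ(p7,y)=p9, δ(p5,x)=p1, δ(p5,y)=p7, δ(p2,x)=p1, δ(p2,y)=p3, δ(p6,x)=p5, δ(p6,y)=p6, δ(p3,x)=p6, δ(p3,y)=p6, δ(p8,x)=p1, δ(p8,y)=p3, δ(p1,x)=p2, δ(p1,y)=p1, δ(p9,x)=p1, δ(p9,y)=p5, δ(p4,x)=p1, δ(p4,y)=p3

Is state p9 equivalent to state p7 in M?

First remove the unreachable states {p4,p8}; 7 states remain.
Start with accepting vs non-accepting: {p1,p2,p5,p7,p9} | {p3,p6}.
Refine {p1,p2,p5,p7,p9} on symbol y: members go to different blocks, giving {p1,p5,p7,p9} and {p2}.
Refine {p1,p5,p7,p9} on symbol x: members go to different blocks, giving {p5,p7,p9} and {p1}.
On input x, block {p3,p6} splits into {p3} and {p6}.
No further refinement is possible. Final partition (5 blocks): {p5,p7,p9} | {p3} | {p2} | {p1} | {p6}.
p9 and p7 lie in the same block of the stable partition, so they are equivalent — no string distinguishes them.

Yes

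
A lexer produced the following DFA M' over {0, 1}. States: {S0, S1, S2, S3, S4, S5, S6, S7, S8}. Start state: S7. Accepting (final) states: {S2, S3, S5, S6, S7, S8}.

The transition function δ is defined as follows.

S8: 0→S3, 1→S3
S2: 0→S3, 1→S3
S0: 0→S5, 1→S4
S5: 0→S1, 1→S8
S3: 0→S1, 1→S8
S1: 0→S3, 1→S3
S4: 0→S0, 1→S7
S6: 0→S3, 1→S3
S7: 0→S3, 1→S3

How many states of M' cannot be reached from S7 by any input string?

5

BFS from S7 reaches {S1, S3, S7, S8}; the 5 state(s) S0, S2, S4, S5, S6 are never visited.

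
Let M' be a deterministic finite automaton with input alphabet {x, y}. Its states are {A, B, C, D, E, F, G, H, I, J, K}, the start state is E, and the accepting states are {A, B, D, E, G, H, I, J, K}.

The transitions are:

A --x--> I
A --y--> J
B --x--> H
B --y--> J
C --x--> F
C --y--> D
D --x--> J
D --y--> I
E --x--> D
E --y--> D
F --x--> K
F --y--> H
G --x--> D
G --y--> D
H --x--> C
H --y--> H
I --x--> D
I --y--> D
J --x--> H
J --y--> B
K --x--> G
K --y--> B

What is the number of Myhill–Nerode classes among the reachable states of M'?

Reachable states from the start: {B,C,D,E,F,G,H,I,J,K}. Unreachable: {A} — drop them.
P0 = {B,D,E,G,H,I,J,K} | {C,F}.
Split {B,D,E,G,H,I,J,K} by δ(·,x) → {B,D,E,G,I,J,K} and {H}.
Split {B,D,E,G,I,J,K} by δ(·,x) → {D,E,G,I,K} and {B,J}.
Refine {D,E,G,I,K} on symbol x: members go to different blocks, giving {E,G,I,K} and {D}.
On input x, block {E,G,I,K} splits into {E,G,I} and {K}.
Split {C,F} by δ(·,x) → {C} and {F}.
No further refinement is possible. Final partition (7 blocks): {E,G,I} | {C} | {H} | {B,J} | {D} | {K} | {F}.

7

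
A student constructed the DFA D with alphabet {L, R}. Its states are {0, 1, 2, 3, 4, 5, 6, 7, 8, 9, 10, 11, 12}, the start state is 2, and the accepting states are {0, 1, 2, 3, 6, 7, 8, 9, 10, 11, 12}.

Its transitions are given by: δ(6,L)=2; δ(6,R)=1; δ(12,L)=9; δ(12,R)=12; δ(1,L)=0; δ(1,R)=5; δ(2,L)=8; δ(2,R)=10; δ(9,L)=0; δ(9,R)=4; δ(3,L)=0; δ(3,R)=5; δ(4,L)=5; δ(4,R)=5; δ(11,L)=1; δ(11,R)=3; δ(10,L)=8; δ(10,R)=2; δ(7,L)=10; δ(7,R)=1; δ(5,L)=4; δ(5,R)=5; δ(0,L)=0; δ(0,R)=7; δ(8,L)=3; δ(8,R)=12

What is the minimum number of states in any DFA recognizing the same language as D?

6

Reachable states from the start: {0,1,2,3,4,5,7,8,9,10,12}. Unreachable: {6,11} — drop them.
Start with accepting vs non-accepting: {0,1,2,3,7,8,9,10,12} | {4,5}.
Split {0,1,2,3,7,8,9,10,12} by δ(·,R) → {0,2,7,8,10,12} and {1,3,9}.
On input L, block {0,2,7,8,10,12} splits into {0,2,7,10} and {8,12}.
On input L, block {0,2,7,10} splits into {0,7} and {2,10}.
Refine {0,7} on symbol L: members go to different blocks, giving {0} and {7}.
Stable partition: {0} | {4,5} | {1,3,9} | {8,12} | {2,10} | {7} — 6 equivalence classes.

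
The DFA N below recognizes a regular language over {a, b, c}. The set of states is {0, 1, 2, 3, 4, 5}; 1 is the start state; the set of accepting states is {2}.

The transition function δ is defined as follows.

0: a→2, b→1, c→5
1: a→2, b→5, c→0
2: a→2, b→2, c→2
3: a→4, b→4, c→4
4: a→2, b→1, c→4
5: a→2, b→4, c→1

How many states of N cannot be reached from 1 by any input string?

No path from 1 leads to 3; the other 5 states are all reachable.

1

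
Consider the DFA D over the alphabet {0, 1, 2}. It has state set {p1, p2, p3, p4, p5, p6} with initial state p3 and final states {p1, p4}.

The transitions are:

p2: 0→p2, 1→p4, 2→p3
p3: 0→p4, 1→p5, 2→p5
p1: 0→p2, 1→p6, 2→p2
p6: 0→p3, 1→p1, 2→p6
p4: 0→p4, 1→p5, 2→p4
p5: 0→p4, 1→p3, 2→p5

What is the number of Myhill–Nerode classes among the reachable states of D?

2

First remove the unreachable states {p1,p2,p6}; 3 states remain.
Initial partition by acceptance: {p4} | {p3,p5}.
No further refinement is possible. Final partition (2 blocks): {p4} | {p3,p5}.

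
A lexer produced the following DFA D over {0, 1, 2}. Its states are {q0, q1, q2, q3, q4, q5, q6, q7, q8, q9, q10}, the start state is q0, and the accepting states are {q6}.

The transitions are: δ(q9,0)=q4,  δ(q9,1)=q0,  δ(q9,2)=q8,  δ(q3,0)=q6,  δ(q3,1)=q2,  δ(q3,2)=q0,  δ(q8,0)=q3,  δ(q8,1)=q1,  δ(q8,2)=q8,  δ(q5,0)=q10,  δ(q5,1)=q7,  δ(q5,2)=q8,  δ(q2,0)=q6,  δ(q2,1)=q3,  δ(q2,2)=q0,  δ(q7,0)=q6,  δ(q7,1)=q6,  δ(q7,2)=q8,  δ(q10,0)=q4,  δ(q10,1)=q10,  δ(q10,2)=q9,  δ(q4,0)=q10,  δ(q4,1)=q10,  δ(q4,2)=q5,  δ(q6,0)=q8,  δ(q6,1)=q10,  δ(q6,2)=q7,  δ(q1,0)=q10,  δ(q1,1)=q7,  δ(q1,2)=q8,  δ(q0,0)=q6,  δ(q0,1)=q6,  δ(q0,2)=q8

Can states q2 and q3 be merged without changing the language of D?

Initial partition by acceptance: {q6} | {q0,q1,q2,q3,q4,q5,q7,q8,q9,q10}.
Refine {q0,q1,q2,q3,q4,q5,q7,q8,q9,q10} on symbol 0: members go to different blocks, giving {q1,q4,q5,q8,q9,q10} and {q0,q2,q3,q7}.
Refine {q1,q4,q5,q8,q9,q10} on symbol 0: members go to different blocks, giving {q1,q4,q5,q9,q10} and {q8}.
On input 1, block {q1,q4,q5,q9,q10} splits into {q1,q5,q9} and {q4,q10}.
On input 1, block {q0,q2,q3,q7} splits into {q0,q7} and {q2,q3}.
The partition is now stable with 6 blocks: {q6} | {q1,q5,q9} | {q0,q7} | {q8} | {q4,q10} | {q2,q3}.
q2 and q3 lie in the same block of the stable partition, so they are equivalent — no string distinguishes them.

Yes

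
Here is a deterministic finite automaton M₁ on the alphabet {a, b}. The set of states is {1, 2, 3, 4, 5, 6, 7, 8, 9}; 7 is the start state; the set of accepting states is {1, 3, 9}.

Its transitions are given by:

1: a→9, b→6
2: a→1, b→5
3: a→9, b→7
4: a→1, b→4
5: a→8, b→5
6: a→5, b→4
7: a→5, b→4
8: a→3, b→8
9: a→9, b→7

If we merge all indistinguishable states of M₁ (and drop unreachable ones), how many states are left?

States {2} cannot be reached from the start state, so discard them.
Initial partition by acceptance: {1,3,9} | {4,5,6,7,8}.
Refine {4,5,6,7,8} on symbol a: members go to different blocks, giving {5,6,7} and {4,8}.
On input a, block {5,6,7} splits into {6,7} and {5}.
The partition is now stable with 4 blocks: {1,3,9} | {6,7} | {4,8} | {5}.

4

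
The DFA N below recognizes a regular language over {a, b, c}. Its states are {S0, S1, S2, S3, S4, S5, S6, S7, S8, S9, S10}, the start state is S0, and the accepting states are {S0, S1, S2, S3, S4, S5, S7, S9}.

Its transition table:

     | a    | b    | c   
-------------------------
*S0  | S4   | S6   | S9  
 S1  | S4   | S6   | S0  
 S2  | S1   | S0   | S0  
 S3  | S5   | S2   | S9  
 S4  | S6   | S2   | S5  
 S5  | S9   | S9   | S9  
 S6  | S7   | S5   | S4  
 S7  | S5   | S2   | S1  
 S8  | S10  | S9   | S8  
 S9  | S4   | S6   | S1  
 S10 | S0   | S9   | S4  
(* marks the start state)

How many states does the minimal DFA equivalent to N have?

5

States {S3,S8,S10} cannot be reached from the start state, so discard them.
P0 = {S0,S1,S2,S4,S5,S7,S9} | {S6}.
On input a, block {S0,S1,S2,S4,S5,S7,S9} splits into {S0,S1,S2,S5,S7,S9} and {S4}.
Split {S0,S1,S2,S5,S7,S9} by δ(·,a) → {S0,S1,S9} and {S2,S5,S7}.
Split {S2,S5,S7} by δ(·,a) → {S2,S5} and {S7}.
Stable partition: {S0,S1,S9} | {S6} | {S4} | {S2,S5} | {S7} — 5 equivalence classes.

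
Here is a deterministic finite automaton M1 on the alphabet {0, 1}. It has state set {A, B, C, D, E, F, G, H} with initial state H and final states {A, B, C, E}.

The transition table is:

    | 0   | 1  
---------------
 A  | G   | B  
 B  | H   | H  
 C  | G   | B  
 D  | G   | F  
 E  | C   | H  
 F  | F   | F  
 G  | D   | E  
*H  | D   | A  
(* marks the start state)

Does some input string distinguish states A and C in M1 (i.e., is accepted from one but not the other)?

Every state is reachable, so we keep all 8.
Initial partition by acceptance: {A,B,C,E} | {D,F,G,H}.
Refine {A,B,C,E} on symbol 0: members go to different blocks, giving {A,B,C} and {E}.
Split {A,B,C} by δ(·,1) → {A,C} and {B}.
Refine {D,F,G,H} on symbol 1: members go to different blocks, giving {D,F} and {G} and {H}.
Split {D,F} by δ(·,0) → {D} and {F}.
Stable partition: {A,C} | {D} | {E} | {B} | {G} | {H} | {F} — 7 equivalence classes.
A and C lie in the same block of the stable partition, so they are equivalent — no string distinguishes them.

No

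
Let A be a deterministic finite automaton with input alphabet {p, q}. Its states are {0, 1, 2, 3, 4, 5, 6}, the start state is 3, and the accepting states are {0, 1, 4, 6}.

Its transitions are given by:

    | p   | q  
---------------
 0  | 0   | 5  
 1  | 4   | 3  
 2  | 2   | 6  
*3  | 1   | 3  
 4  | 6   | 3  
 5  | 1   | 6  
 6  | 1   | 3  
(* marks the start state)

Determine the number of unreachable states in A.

BFS from 3 reaches {1, 3, 4, 6}; the 3 state(s) 0, 2, 5 are never visited.

3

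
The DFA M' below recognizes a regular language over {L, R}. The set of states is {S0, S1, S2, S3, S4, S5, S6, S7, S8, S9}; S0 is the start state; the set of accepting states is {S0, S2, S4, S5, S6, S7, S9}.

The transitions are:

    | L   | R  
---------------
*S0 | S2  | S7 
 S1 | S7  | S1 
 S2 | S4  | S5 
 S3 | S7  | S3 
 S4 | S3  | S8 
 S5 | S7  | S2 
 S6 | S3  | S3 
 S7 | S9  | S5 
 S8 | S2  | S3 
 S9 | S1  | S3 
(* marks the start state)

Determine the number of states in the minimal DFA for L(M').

4

States {S6} cannot be reached from the start state, so discard them.
P0 = {S0,S2,S4,S5,S7,S9} | {S1,S3,S8}.
Split {S0,S2,S4,S5,S7,S9} by δ(·,L) → {S0,S2,S5,S7} and {S4,S9}.
On input L, block {S0,S2,S5,S7} splits into {S0,S5} and {S2,S7}.
No further refinement is possible. Final partition (4 blocks): {S0,S5} | {S1,S3,S8} | {S4,S9} | {S2,S7}.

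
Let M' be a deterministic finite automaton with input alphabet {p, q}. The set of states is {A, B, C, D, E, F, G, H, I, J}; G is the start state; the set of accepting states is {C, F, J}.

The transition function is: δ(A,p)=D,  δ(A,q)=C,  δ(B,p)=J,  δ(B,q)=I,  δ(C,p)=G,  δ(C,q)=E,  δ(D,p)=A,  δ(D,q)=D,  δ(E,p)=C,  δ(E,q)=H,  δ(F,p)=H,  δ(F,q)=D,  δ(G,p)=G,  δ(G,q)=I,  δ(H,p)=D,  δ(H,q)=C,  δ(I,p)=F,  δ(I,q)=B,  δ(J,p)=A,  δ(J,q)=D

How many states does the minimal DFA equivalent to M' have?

7

All states are reachable from the start state.
Initial partition by acceptance: {C,F,J} | {A,B,D,E,G,H,I}.
Refine {A,B,D,E,G,H,I} on symbol p: members go to different blocks, giving {A,D,G,H} and {B,E,I}.
On input q, block {C,F,J} splits into {F,J} and {C}.
Split {A,D,G,H} by δ(·,q) → {A,H} and {D} and {G}.
On input p, block {B,E,I} splits into {B,I} and {E}.
No further refinement is possible. Final partition (7 blocks): {F,J} | {A,H} | {B,I} | {C} | {D} | {G} | {E}.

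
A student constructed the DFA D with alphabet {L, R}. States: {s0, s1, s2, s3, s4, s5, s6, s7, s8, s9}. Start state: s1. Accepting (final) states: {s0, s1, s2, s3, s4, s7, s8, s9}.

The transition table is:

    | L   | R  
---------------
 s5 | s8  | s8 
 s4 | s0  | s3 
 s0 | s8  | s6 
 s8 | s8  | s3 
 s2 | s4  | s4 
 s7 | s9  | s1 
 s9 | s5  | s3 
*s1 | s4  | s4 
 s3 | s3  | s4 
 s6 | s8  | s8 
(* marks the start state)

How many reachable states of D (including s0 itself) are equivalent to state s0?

Reachable states from the start: {s0,s1,s3,s4,s6,s8}. Unreachable: {s2,s5,s7,s9} — drop them.
P0 = {s0,s1,s3,s4,s8} | {s6}.
Split {s0,s1,s3,s4,s8} by δ(·,R) → {s1,s3,s4,s8} and {s0}.
Split {s1,s3,s4,s8} by δ(·,L) → {s1,s3,s8} and {s4}.
On input L, block {s1,s3,s8} splits into {s3,s8} and {s1}.
On input R, block {s3,s8} splits into {s3} and {s8}.
The partition is now stable with 6 blocks: {s3} | {s6} | {s0} | {s4} | {s1} | {s8}.
State s0 belongs to the block {s0}, which has 1 states.

1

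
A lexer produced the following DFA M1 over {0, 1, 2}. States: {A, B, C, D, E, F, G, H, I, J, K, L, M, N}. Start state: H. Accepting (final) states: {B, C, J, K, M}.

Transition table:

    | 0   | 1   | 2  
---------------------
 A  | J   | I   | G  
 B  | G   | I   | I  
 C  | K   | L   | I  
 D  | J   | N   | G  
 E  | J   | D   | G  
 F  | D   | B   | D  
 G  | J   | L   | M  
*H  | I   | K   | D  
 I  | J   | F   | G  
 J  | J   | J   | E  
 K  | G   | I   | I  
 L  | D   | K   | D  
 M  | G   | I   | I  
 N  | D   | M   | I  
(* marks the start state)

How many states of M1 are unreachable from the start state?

2

Starting at H and following transitions, the reachable set is {B, D, E, F, G, H, I, J, K, L, M, N}. That leaves A, C unreachable — 2 in total.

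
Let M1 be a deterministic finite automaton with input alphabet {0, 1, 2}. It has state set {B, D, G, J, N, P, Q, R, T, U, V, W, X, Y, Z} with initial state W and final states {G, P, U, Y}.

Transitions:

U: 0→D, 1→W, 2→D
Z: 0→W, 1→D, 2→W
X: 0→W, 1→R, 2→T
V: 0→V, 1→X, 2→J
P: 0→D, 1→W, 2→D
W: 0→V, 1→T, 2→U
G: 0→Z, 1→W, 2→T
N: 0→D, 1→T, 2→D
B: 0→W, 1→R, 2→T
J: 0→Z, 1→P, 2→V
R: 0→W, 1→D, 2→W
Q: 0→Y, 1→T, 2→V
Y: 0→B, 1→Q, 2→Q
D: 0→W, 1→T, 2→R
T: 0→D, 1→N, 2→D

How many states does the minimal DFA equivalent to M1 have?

First remove the unreachable states {B,G,Q,Y}; 11 states remain.
Initial partition by acceptance: {P,U} | {D,J,N,R,T,V,W,X,Z}.
Refine {D,J,N,R,T,V,W,X,Z} on symbol 1: members go to different blocks, giving {D,N,R,T,V,W,X,Z} and {J}.
On input 2, block {D,N,R,T,V,W,X,Z} splits into {D,N,R,T,X,Z} and {V} and {W}.
Refine {D,N,R,T,X,Z} on symbol 0: members go to different blocks, giving {D,R,X,Z} and {N,T}.
Refine {D,R,X,Z} on symbol 1: members go to different blocks, giving {R,X,Z} and {D}.
On input 1, block {R,X,Z} splits into {R,Z} and {X}.
Stable partition: {P,U} | {R,Z} | {J} | {V} | {W} | {N,T} | {D} | {X} — 8 equivalence classes.

8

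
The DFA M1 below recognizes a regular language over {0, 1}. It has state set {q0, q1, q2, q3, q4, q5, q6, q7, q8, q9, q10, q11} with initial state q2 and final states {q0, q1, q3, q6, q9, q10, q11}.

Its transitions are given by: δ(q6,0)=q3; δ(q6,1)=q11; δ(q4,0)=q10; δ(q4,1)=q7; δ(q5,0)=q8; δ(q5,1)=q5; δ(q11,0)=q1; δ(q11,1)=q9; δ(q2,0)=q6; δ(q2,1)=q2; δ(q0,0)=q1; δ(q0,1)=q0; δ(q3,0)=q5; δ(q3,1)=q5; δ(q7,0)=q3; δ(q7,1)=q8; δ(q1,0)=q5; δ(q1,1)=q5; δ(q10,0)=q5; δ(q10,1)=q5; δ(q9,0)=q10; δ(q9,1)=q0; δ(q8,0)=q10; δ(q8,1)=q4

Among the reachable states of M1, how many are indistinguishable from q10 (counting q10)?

All states are reachable from the start state.
Initial partition by acceptance: {q0,q1,q3,q6,q9,q10,q11} | {q2,q4,q5,q7,q8}.
Split {q0,q1,q3,q6,q9,q10,q11} by δ(·,0) → {q0,q6,q9,q11} and {q1,q3,q10}.
Refine {q2,q4,q5,q7,q8} on symbol 0: members go to different blocks, giving {q4,q7,q8} and {q2} and {q5}.
Stable partition: {q0,q6,q9,q11} | {q4,q7,q8} | {q1,q3,q10} | {q2} | {q5} — 5 equivalence classes.
The equivalence class containing q10 is {q1,q3,q10}, of size 3.

3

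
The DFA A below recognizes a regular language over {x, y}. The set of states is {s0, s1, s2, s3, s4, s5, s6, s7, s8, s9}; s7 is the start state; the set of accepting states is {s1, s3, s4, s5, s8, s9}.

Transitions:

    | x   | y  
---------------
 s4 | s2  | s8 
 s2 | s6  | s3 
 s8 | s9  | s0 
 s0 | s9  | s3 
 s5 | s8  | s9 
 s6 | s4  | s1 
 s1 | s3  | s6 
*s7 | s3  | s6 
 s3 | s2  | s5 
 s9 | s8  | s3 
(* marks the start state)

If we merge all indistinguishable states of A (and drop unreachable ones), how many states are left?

10

All states are reachable from the start state.
P0 = {s1,s3,s4,s5,s8,s9} | {s0,s2,s6,s7}.
Split {s1,s3,s4,s5,s8,s9} by δ(·,x) → {s1,s5,s8,s9} and {s3,s4}.
Split {s1,s5,s8,s9} by δ(·,x) → {s5,s8,s9} and {s1}.
Split {s5,s8,s9} by δ(·,y) → {s5} and {s8} and {s9}.
Split {s0,s2,s6,s7} by δ(·,x) → {s6,s7} and {s0} and {s2}.
Split {s6,s7} by δ(·,y) → {s6} and {s7}.
Refine {s3,s4} on symbol y: members go to different blocks, giving {s3} and {s4}.
Stable partition: {s5} | {s6} | {s3} | {s1} | {s8} | {s9} | {s0} | {s2} | {s7} | {s4} — 10 equivalence classes.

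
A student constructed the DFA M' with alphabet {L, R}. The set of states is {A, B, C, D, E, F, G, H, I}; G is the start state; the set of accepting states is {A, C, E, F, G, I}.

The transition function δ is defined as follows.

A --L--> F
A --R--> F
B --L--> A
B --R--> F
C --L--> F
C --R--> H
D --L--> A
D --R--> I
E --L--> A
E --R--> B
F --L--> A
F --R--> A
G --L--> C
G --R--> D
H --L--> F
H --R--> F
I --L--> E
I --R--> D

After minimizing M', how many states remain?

Initial partition by acceptance: {A,C,E,F,G,I} | {B,D,H}.
Split {A,C,E,F,G,I} by δ(·,R) → {C,E,G,I} and {A,F}.
Split {C,E,G,I} by δ(·,L) → {C,E} and {G,I}.
Refine {B,D,H} on symbol R: members go to different blocks, giving {B,H} and {D}.
No further refinement is possible. Final partition (5 blocks): {C,E} | {B,H} | {A,F} | {G,I} | {D}.

5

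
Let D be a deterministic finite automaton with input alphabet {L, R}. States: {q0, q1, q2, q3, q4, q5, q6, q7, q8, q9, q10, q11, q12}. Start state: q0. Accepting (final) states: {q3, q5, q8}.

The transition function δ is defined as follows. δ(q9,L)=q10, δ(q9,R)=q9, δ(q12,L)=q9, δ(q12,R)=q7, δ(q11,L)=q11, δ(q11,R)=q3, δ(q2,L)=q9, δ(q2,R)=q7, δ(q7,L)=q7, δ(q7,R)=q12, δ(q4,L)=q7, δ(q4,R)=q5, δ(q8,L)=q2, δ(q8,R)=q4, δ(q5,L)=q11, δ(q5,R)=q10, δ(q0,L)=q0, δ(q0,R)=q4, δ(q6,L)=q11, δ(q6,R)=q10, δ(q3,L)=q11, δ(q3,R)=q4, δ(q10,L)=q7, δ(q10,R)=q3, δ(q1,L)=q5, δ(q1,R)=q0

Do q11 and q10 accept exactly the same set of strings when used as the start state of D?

First remove the unreachable states {q1,q2,q6,q8}; 9 states remain.
P0 = {q3,q5} | {q0,q4,q7,q9,q10,q11,q12}.
Refine {q0,q4,q7,q9,q10,q11,q12} on symbol R: members go to different blocks, giving {q0,q7,q9,q12} and {q4,q10,q11}.
On input L, block {q0,q7,q9,q12} splits into {q0,q7,q12} and {q9}.
On input L, block {q0,q7,q12} splits into {q0,q7} and {q12}.
On input R, block {q0,q7} splits into {q0} and {q7}.
On input L, block {q4,q10,q11} splits into {q4,q10} and {q11}.
The partition is now stable with 7 blocks: {q3,q5} | {q0} | {q4,q10} | {q9} | {q12} | {q7} | {q11}.
q11 and q10 end up in different blocks, so they are distinguishable. For instance, the string 'LR' is accepted from only q11.

No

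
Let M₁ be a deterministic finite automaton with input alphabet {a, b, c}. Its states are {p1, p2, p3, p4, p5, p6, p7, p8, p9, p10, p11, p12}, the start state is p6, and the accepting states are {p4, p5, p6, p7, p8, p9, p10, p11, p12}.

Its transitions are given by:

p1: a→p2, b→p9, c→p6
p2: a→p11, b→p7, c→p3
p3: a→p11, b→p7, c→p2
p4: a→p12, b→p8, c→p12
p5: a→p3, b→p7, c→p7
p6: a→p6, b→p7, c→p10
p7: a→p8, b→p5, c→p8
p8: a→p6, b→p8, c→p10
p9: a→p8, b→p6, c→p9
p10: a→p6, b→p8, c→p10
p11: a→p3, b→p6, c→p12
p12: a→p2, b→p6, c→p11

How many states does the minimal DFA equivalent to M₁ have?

First remove the unreachable states {p1,p4,p9}; 9 states remain.
Initial partition by acceptance: {p5,p6,p7,p8,p10,p11,p12} | {p2,p3}.
Refine {p5,p6,p7,p8,p10,p11,p12} on symbol a: members go to different blocks, giving {p6,p7,p8,p10} and {p5,p11,p12}.
Split {p6,p7,p8,p10} by δ(·,b) → {p6,p8,p10} and {p7}.
Refine {p6,p8,p10} on symbol b: members go to different blocks, giving {p8,p10} and {p6}.
On input b, block {p5,p11,p12} splits into {p11,p12} and {p5}.
No further refinement is possible. Final partition (6 blocks): {p8,p10} | {p2,p3} | {p11,p12} | {p7} | {p6} | {p5}.

6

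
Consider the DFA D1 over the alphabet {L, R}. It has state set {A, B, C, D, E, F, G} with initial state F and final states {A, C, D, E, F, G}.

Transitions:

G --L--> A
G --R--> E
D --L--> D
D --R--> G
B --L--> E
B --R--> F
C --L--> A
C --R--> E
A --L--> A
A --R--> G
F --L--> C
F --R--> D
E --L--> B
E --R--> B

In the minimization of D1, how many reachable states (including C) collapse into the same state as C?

2

Every state is reachable, so we keep all 7.
Initial partition by acceptance: {A,C,D,E,F,G} | {B}.
Refine {A,C,D,E,F,G} on symbol L: members go to different blocks, giving {A,C,D,F,G} and {E}.
Split {A,C,D,F,G} by δ(·,R) → {A,D,F} and {C,G}.
On input L, block {A,D,F} splits into {A,D} and {F}.
The partition is now stable with 5 blocks: {A,D} | {B} | {E} | {C,G} | {F}.
The equivalence class containing C is {C,G}, of size 2.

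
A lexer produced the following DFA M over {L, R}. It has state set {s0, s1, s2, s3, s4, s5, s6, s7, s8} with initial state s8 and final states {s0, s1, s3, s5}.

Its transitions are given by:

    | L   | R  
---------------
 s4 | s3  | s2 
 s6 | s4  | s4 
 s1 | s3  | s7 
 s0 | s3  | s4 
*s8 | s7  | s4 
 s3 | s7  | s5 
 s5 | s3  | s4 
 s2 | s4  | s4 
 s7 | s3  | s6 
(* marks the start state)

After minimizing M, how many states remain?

First remove the unreachable states {s0,s1}; 7 states remain.
P0 = {s3,s5} | {s2,s4,s6,s7,s8}.
Refine {s3,s5} on symbol L: members go to different blocks, giving {s3} and {s5}.
Split {s2,s4,s6,s7,s8} by δ(·,L) → {s2,s6,s8} and {s4,s7}.
Stable partition: {s3} | {s2,s6,s8} | {s5} | {s4,s7} — 4 equivalence classes.

4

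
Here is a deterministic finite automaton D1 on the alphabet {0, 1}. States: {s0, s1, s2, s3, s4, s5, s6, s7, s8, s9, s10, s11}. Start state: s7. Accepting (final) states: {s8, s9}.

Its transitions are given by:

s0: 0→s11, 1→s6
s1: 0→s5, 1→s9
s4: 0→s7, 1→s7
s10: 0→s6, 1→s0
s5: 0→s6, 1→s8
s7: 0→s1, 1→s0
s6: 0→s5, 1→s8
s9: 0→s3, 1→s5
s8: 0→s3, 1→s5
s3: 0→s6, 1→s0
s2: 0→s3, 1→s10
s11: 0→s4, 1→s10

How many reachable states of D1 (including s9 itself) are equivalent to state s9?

First remove the unreachable states {s2}; 11 states remain.
Start with accepting vs non-accepting: {s8,s9} | {s0,s1,s3,s4,s5,s6,s7,s10,s11}.
Refine {s0,s1,s3,s4,s5,s6,s7,s10,s11} on symbol 1: members go to different blocks, giving {s0,s3,s4,s7,s10,s11} and {s1,s5,s6}.
Split {s0,s3,s4,s7,s10,s11} by δ(·,0) → {s0,s4,s11} and {s3,s7,s10}.
Refine {s0,s4,s11} on symbol 0: members go to different blocks, giving {s0,s11} and {s4}.
On input 0, block {s0,s11} splits into {s0} and {s11}.
The partition is now stable with 6 blocks: {s8,s9} | {s0} | {s1,s5,s6} | {s3,s7,s10} | {s4} | {s11}.
State s9 belongs to the block {s8,s9}, which has 2 states.

2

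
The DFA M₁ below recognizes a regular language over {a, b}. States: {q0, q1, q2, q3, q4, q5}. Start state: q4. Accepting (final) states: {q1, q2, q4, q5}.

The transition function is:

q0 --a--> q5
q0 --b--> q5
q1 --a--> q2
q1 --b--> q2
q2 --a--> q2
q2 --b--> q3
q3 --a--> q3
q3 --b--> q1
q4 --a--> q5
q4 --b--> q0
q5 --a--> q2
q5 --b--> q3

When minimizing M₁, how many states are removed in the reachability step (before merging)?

0

Every one of the 6 states is reachable from q4.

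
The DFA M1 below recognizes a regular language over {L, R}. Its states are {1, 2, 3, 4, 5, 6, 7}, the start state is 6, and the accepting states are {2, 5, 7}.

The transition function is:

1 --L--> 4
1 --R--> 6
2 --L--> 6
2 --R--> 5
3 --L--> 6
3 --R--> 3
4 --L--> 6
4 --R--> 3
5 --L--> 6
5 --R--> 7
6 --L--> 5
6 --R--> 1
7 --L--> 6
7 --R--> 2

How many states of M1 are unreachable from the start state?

Every one of the 7 states is reachable from 6.

0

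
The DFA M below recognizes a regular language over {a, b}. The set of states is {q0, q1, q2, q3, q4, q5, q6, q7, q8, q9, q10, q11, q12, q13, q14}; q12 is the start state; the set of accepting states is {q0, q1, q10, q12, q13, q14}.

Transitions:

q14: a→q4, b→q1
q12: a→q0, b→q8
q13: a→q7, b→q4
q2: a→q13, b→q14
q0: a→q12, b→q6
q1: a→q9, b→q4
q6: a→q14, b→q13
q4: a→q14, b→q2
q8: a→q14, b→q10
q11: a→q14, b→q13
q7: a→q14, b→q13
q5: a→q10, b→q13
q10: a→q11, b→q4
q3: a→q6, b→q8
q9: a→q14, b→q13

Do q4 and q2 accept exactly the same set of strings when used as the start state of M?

No

Reachable states from the start: {q0,q1,q2,q4,q6,q7,q8,q9,q10,q11,q12,q13,q14}. Unreachable: {q3,q5} — drop them.
P0 = {q0,q1,q10,q12,q13,q14} | {q2,q4,q6,q7,q8,q9,q11}.
Refine {q0,q1,q10,q12,q13,q14} on symbol a: members go to different blocks, giving {q1,q10,q13,q14} and {q0,q12}.
Refine {q1,q10,q13,q14} on symbol b: members go to different blocks, giving {q1,q10,q13} and {q14}.
On input a, block {q2,q4,q6,q7,q8,q9,q11} splits into {q4,q6,q7,q8,q9,q11} and {q2}.
On input b, block {q4,q6,q7,q8,q9,q11} splits into {q6,q7,q8,q9,q11} and {q4}.
The partition is now stable with 6 blocks: {q1,q10,q13} | {q6,q7,q8,q9,q11} | {q0,q12} | {q14} | {q2} | {q4}.
q4 and q2 end up in different blocks, so they are distinguishable. For instance, the string 'b' is accepted from only q2.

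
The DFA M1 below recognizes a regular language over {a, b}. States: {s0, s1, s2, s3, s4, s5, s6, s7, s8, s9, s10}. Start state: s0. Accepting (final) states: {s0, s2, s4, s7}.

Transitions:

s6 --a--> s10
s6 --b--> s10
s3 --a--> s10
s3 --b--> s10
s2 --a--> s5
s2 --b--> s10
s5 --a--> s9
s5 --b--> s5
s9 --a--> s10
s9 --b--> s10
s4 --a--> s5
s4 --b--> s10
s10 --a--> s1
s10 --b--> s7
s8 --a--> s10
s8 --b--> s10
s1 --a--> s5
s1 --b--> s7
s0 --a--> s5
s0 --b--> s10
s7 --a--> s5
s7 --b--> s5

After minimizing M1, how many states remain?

6

States {s2,s3,s4,s6,s8} cannot be reached from the start state, so discard them.
P0 = {s0,s7} | {s1,s5,s9,s10}.
On input b, block {s1,s5,s9,s10} splits into {s1,s10} and {s5,s9}.
Refine {s0,s7} on symbol b: members go to different blocks, giving {s0} and {s7}.
On input a, block {s1,s10} splits into {s1} and {s10}.
Split {s5,s9} by δ(·,a) → {s5} and {s9}.
Stable partition: {s0} | {s1} | {s5} | {s7} | {s10} | {s9} — 6 equivalence classes.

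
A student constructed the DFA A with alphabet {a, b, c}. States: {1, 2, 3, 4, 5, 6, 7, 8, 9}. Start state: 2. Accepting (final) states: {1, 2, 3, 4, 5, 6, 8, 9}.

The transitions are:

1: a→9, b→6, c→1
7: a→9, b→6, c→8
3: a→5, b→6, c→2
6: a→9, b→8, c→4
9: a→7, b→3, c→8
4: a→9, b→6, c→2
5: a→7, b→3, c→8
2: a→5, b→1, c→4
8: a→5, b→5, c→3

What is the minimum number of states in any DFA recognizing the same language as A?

All states are reachable from the start state.
Initial partition by acceptance: {1,2,3,4,5,6,8,9} | {7}.
Refine {1,2,3,4,5,6,8,9} on symbol a: members go to different blocks, giving {1,2,3,4,6,8} and {5,9}.
On input b, block {1,2,3,4,6,8} splits into {1,2,3,4,6} and {8}.
Refine {1,2,3,4,6} on symbol b: members go to different blocks, giving {1,2,3,4} and {6}.
On input b, block {1,2,3,4} splits into {1,3,4} and {2}.
On input c, block {1,3,4} splits into {3,4} and {1}.
The partition is now stable with 7 blocks: {3,4} | {7} | {5,9} | {8} | {6} | {2} | {1}.

7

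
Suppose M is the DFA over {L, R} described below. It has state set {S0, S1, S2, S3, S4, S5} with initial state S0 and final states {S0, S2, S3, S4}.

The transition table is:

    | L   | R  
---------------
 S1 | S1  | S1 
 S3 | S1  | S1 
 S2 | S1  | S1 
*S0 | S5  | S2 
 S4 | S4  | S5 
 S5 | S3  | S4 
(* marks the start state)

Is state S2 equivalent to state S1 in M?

All states are reachable from the start state.
P0 = {S0,S2,S3,S4} | {S1,S5}.
On input L, block {S0,S2,S3,S4} splits into {S0,S2,S3} and {S4}.
On input R, block {S0,S2,S3} splits into {S2,S3} and {S0}.
Refine {S1,S5} on symbol L: members go to different blocks, giving {S1} and {S5}.
The partition is now stable with 5 blocks: {S2,S3} | {S1} | {S4} | {S0} | {S5}.
S2 and S1 end up in different blocks, so they are distinguishable. For instance, the string 'ε' is accepted from only S2.

No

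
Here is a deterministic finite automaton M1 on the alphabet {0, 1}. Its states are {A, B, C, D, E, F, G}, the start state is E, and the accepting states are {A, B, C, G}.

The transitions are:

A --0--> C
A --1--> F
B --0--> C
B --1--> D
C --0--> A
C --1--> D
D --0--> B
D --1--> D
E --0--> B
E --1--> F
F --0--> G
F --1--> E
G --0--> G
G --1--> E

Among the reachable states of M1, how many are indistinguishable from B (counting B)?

4

Every state is reachable, so we keep all 7.
Initial partition by acceptance: {A,B,C,G} | {D,E,F}.
Stable partition: {A,B,C,G} | {D,E,F} — 2 equivalence classes.
The equivalence class containing B is {A,B,C,G}, of size 4.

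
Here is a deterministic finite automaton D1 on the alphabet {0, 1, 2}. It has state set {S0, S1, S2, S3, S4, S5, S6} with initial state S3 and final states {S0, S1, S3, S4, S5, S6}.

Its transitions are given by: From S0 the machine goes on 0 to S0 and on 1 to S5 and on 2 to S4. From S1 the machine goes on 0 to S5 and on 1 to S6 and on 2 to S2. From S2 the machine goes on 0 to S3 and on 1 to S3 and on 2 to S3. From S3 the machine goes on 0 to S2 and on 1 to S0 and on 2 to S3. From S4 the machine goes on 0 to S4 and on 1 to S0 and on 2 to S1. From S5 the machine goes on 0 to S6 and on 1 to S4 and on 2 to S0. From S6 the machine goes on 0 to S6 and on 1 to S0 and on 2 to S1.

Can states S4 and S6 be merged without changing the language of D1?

Every state is reachable, so we keep all 7.
P0 = {S0,S1,S3,S4,S5,S6} | {S2}.
Refine {S0,S1,S3,S4,S5,S6} on symbol 0: members go to different blocks, giving {S0,S1,S4,S5,S6} and {S3}.
Split {S0,S1,S4,S5,S6} by δ(·,2) → {S0,S4,S5,S6} and {S1}.
Split {S0,S4,S5,S6} by δ(·,2) → {S0,S5} and {S4,S6}.
On input 0, block {S0,S5} splits into {S0} and {S5}.
The partition is now stable with 6 blocks: {S0} | {S2} | {S3} | {S1} | {S4,S6} | {S5}.
S4 and S6 lie in the same block of the stable partition, so they are equivalent — no string distinguishes them.

Yes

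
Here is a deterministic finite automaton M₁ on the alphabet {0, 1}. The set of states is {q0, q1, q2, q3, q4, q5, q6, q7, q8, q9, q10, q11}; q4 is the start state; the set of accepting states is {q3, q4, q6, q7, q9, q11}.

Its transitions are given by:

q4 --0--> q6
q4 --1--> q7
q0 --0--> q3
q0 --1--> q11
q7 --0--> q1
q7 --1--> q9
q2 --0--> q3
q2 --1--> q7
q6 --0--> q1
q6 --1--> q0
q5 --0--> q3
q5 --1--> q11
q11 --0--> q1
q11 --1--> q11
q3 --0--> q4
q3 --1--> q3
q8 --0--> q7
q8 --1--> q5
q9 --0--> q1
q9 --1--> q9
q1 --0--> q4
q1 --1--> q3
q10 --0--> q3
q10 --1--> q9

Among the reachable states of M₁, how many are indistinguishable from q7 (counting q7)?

Reachable states from the start: {q0,q1,q3,q4,q6,q7,q9,q11}. Unreachable: {q2,q5,q8,q10} — drop them.
Initial partition by acceptance: {q3,q4,q6,q7,q9,q11} | {q0,q1}.
Split {q3,q4,q6,q7,q9,q11} by δ(·,0) → {q6,q7,q9,q11} and {q3,q4}.
Refine {q6,q7,q9,q11} on symbol 1: members go to different blocks, giving {q7,q9,q11} and {q6}.
Split {q0,q1} by δ(·,1) → {q0} and {q1}.
Split {q3,q4} by δ(·,0) → {q3} and {q4}.
The partition is now stable with 6 blocks: {q7,q9,q11} | {q0} | {q3} | {q6} | {q1} | {q4}.
The equivalence class containing q7 is {q7,q9,q11}, of size 3.

3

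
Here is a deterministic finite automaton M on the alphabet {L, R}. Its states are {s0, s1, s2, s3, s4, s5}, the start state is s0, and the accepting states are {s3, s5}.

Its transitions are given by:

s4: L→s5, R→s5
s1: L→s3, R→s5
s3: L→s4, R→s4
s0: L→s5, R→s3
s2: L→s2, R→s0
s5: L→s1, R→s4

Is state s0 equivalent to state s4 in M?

Yes

Reachable states from the start: {s0,s1,s3,s4,s5}. Unreachable: {s2} — drop them.
Initial partition by acceptance: {s3,s5} | {s0,s1,s4}.
Stable partition: {s3,s5} | {s0,s1,s4} — 2 equivalence classes.
s0 and s4 lie in the same block of the stable partition, so they are equivalent — no string distinguishes them.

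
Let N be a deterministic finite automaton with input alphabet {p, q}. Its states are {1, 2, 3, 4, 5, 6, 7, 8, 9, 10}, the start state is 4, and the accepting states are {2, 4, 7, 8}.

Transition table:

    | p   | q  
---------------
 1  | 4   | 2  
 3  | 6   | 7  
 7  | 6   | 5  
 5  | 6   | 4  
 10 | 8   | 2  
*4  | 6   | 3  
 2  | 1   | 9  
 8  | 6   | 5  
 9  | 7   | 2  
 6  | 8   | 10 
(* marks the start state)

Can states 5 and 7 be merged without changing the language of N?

P0 = {2,4,7,8} | {1,3,5,6,9,10}.
Refine {1,3,5,6,9,10} on symbol p: members go to different blocks, giving {1,6,9,10} and {3,5}.
On input q, block {2,4,7,8} splits into {4,7,8} and {2}.
Split {1,6,9,10} by δ(·,q) → {1,9,10} and {6}.
Stable partition: {4,7,8} | {1,9,10} | {3,5} | {2} | {6} — 5 equivalence classes.
5 and 7 end up in different blocks, so they are distinguishable. For instance, the string 'ε' is accepted from only 7.

No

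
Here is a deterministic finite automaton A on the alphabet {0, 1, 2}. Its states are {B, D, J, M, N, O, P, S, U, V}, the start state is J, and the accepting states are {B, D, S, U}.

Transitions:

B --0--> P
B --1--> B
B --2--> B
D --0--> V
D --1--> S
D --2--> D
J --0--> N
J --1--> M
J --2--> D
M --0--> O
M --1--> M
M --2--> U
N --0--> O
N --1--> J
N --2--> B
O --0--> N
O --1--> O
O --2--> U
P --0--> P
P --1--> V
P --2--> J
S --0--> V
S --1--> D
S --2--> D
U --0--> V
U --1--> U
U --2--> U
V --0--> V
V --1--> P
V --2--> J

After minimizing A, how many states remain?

P0 = {B,D,S,U} | {J,M,N,O,P,V}.
On input 2, block {J,M,N,O,P,V} splits into {J,M,N,O} and {P,V}.
No further refinement is possible. Final partition (3 blocks): {B,D,S,U} | {J,M,N,O} | {P,V}.

3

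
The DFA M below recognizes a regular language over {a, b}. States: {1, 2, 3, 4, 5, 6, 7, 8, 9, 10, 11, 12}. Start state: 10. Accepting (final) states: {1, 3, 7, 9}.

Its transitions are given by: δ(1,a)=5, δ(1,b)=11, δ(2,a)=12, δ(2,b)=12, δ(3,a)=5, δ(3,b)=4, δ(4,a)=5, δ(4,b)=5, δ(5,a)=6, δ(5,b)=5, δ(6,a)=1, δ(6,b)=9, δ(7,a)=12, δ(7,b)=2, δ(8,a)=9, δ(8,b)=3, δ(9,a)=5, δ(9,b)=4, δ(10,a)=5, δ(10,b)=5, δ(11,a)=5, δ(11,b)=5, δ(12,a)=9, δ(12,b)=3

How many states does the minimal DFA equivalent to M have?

Reachable states from the start: {1,4,5,6,9,10,11}. Unreachable: {2,3,7,8,12} — drop them.
Start with accepting vs non-accepting: {1,9} | {4,5,6,10,11}.
Refine {4,5,6,10,11} on symbol a: members go to different blocks, giving {4,5,10,11} and {6}.
On input a, block {4,5,10,11} splits into {4,10,11} and {5}.
Stable partition: {1,9} | {4,10,11} | {6} | {5} — 4 equivalence classes.

4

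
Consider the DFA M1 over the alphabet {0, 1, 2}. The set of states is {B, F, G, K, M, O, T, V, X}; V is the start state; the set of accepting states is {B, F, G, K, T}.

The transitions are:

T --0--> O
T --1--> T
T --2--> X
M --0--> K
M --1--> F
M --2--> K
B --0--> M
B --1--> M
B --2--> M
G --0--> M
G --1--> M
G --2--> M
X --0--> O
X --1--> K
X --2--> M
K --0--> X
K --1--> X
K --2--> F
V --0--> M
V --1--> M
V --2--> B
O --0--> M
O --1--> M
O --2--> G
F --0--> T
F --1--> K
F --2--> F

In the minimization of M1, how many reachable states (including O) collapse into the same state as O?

Every state is reachable, so we keep all 9.
Start with accepting vs non-accepting: {B,F,G,K,T} | {M,O,V,X}.
Refine {B,F,G,K,T} on symbol 0: members go to different blocks, giving {B,G,K,T} and {F}.
Split {B,G,K,T} by δ(·,1) → {B,G,K} and {T}.
Split {B,G,K} by δ(·,2) → {B,G} and {K}.
On input 0, block {M,O,V,X} splits into {O,V,X} and {M}.
Refine {O,V,X} on symbol 0: members go to different blocks, giving {O,V} and {X}.
No further refinement is possible. Final partition (7 blocks): {B,G} | {O,V} | {F} | {T} | {K} | {M} | {X}.
State O belongs to the block {O,V}, which has 2 states.

2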